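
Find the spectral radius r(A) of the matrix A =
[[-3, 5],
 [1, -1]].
r(A) = (4 + sqrt(24))/2 ≈ 4.4495

The eigenvalues of A are the roots of its characteristic polynomial. With M = A (coefficients from the trace and determinant):
  p(λ) = det(λ I - M) = λ^2 + 4λ - 2.
For λ^2 + 4λ - 2 the discriminant is 24. It is nonnegative but not a perfect square, so the roots are real and irrational: λ = (-4 ± sqrt(24))/2 ≈ 0.4495, -4.4495.
Thus the eigenvalues (to 4 decimals) are 0.4495 (modulus 0.4495); -4.4495 (modulus 4.4495). The spectral radius is the largest modulus: r(A) = (4 + sqrt(24))/2 ≈ 4.4495. (Cross-check: r(A) ≤ ||A||_2 ≈ 5.9907; equality holds whenever A is normal, though it can also hold for some non-normal A.)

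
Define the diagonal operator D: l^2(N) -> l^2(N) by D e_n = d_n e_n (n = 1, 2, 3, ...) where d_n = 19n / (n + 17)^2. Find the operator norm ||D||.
||D|| = 19/68 (attained at n = 17)

For D diagonal, ||D|| = sup_n |d_n|. Treat f(x) = 19x / (x + 17)^2 for real x > 0. By the quotient rule, f'(x) = 19(17 - x)/(x + 17)^3, which is positive for x < 17 and negative for x > 17. So f has a unique maximum at x = 17, and since 17 is a positive integer, the supremum over n ≥ 1 is attained at n = 17: d_17 = 19·17/(17 + 17)^2 = 19·17/1156 = 19/68. Hence ||D|| = 19/68.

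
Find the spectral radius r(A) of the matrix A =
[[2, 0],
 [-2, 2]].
r(A) = 2

The eigenvalues of A are the roots of its characteristic polynomial. With M = A (coefficients from the trace and determinant):
  p(λ) = det(λ I - M) = λ^2 - 4λ + 4.
For λ^2 - 4λ + 4 the discriminant is 0. It is a perfect square (0^2), so the roots are rational: λ = (4 ± 0)/2 = 2, 2.
Thus the eigenvalues (to 4 decimals) are 2 (modulus 2). The spectral radius is the largest modulus: r(A) = 2. (Cross-check: r(A) ≤ ||A||_2 ≈ 3.2361; equality holds whenever A is normal, though it can also hold for some non-normal A.)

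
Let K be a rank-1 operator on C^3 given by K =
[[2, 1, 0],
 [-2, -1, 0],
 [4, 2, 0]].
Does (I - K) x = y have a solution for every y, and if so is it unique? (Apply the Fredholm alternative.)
(I - K) is singular (det(I - K) = 0, i.e. 1 ∈ sigma(K)). (I - K) x = y is solvable iff y ⊥ ker((I - K)^*) = span{(2, 1, 0)}, i.e. iff 2y_1 + y_2 = 0. When solvable, the solutions are x = y + c·(1, -1, 2), c arbitrary (ker(I - K) = span{(1, -1, 2)}, dimension 1).

K has rank 1, so it is an outer product K = u v^T: every row of K is a multiple of one row vector. Reading off the entries, u = (1, -1, 2) and v = (2, 1, 0) (row i of K equals u_i·v^T). A rank-one matrix u v^T satisfies K u = u (v·u) and kills the (2)-dimensional subspace v^⊥, so its characteristic polynomial is lambda^2 (lambda - v·u) with v·u = tr K = 1. Hence the eigenvalues of I - K are 1 (multiplicity 2) and 1 - (1) = 0, so det(I - K) = 0. (Direct check: I - K =
[[-1, -1, 0],
 [2, 2, 0],
 [-4, -2, 1]]
has determinant 0.) So 1 is an eigenvalue of K and (I - K) is not invertible. The finite-dimensional Fredholm alternative says: either (I - K) is invertible, or ker(I - K) ≠ {0} and then range(I - K) = ker((I - K)^*)^⊥, with dim ker(I - K) = dim ker((I - K)^*). We are in the second case, so we need both kernels. Kernel of I - K: (I - K) u = u - u (v·u) = u - u = 0, so ker(I - K) = span{u} = span{(1, -1, 2)} (it is exactly 1-dimensional because rank(I - K) = 2). Kernel of the adjoint: K is real, so (I - K)^* = I - K^T = I - v u^T, and (I - v u^T) v = v - v (u·v) = 0; hence ker((I - K)^*) = span{v} = span{(2, 1, 0)}. Therefore (I - K) x = y is solvable iff <y, v> = 0, i.e. iff 2y_1 + y_2 = 0. When this holds, K y = u (v·y) = 0, so (I - K) y = y and x = y is a particular solution; the full solution set is the line x = y + c·u = y + c·(1, -1, 2), c ∈ C.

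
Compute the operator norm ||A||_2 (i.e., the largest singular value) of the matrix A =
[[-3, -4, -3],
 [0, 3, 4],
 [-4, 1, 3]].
||A||_2 ≈ 7.5877 (= sqrt(largest eigenvalue of A^T A))

||A||_2 = sigma_max(A) = sqrt(lambda_max(A^T A)). Form the symmetric matrix M = A^T A =
[[25, 8, -3],
 [8, 26, 27],
 [-3, 27, 34]].
Its characteristic polynomial (trace, sum of principal 2x2 minors, determinant of M give the coefficients) is
  p(λ) = det(λ I - M) = λ^3 - 85λ^2 + 1582λ - 169.
No integer candidate from the rational root theorem (±divisors of 169) is a root, so the roots are irrational. The cubic discriminant is Δ = 2238081521 > 0, so there are three distinct real roots. p(0) = -169 and p(1) = 1329 have opposite signs, so a root lies in (0, 1); Newton's method refines it to λ ≈ 0.1074. p(27) = 263 and p(28) = -561 have opposite signs, so a root lies in (27, 28); Newton's method refines it to λ ≈ 27.3199. p(57) = -967 and p(58) = 759 have opposite signs, so a root lies in (57, 58); Newton's method refines it to λ ≈ 57.5727. Check (Vieta): the three roots sum to 85, matching tr M = 85.
So the eigenvalues of A^T A are ≈ 0.1074, 27.3199, 57.5727 (all ≥ 0, as they must be for A^T A). The largest is λ_max ≈ 57.5727, hence ||A||_2 = sqrt(λ_max) ≈ 7.5877.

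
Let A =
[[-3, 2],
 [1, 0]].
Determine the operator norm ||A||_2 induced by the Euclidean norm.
||A||_2 = sqrt((14 + sqrt(180))/2) ≈ 3.7025 (= sqrt(largest eigenvalue of A^T A))

||A||_2 = sigma_max(A) = sqrt(lambda_max(A^T A)). Form the symmetric matrix M = A^T A =
[[10, -6],
 [-6, 4]].
Its characteristic polynomial (trace, determinant of M give the coefficients) is
  p(λ) = det(λ I - M) = λ^2 - 14λ + 4.
For λ^2 - 14λ + 4 the discriminant is 180. It is nonnegative but not a perfect square, so the roots are real and irrational: λ = (14 ± sqrt(180))/2 ≈ 13.7082, 0.2918.
So the eigenvalues of A^T A are ≈ 0.2918, 13.7082 (all ≥ 0, as they must be for A^T A). The largest is λ_max = (14 + sqrt(180))/2 ≈ 13.7082, hence ||A||_2 = sqrt(λ_max) = sqrt((14 + sqrt(180))/2) ≈ 3.7025.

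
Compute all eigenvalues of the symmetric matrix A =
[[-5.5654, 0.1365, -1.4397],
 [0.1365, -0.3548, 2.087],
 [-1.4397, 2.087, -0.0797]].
sigma(A) ≈ {-6, -2, 2}

A is real symmetric, so its spectrum consists of real eigenvalues. Expanding the characteristic polynomial of the displayed matrix gives
  det(λ I - A) = p(λ) = λ^3 + (6)λ^2 + (-4)λ + (-24).
Solving p(λ) = 0 yields eigenvalues ≈ -6, -2, 2. (A is shown rounded to 4 decimals, so these recover the underlying integer eigenvalues to within that precision.)
Verification: the trace of A = -6 equals the sum of eigenvalues -6, and det(A) ≈ 23.9997 matches the eigenvalue product 24.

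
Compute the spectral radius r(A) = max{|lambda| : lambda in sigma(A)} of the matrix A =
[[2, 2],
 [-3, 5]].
r(A) = 4

The eigenvalues of A are the roots of its characteristic polynomial. With M = A (coefficients from the trace and determinant):
  p(λ) = det(λ I - M) = λ^2 - 7λ + 16.
For λ^2 - 7λ + 16 the discriminant is -15. It is negative, so the roots are the complex-conjugate pair λ = 7/2 ± (sqrt(15)/2) i ≈ 3.5 ± 1.9365i. For a conjugate pair the product of the roots equals the constant term, so |λ|^2 = 16 and |λ| = sqrt(16) = 4.
Thus the eigenvalues (to 4 decimals) are 3.5 ± 1.9365i (modulus 4). The spectral radius is the largest modulus: r(A) = 4. (Cross-check: r(A) ≤ ||A||_2 ≈ 5.8823; equality holds whenever A is normal, though it can also hold for some non-normal A.)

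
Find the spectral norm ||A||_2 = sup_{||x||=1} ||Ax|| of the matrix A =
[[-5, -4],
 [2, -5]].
||A||_2 = sqrt((70 + sqrt(544))/2) ≈ 6.831 (= sqrt(largest eigenvalue of A^T A))

||A||_2 = sigma_max(A) = sqrt(lambda_max(A^T A)). Form the symmetric matrix M = A^T A =
[[29, 10],
 [10, 41]].
Its characteristic polynomial (trace, determinant of M give the coefficients) is
  p(λ) = det(λ I - M) = λ^2 - 70λ + 1089.
For λ^2 - 70λ + 1089 the discriminant is 544. It is nonnegative but not a perfect square, so the roots are real and irrational: λ = (70 ± sqrt(544))/2 ≈ 46.6619, 23.3381.
So the eigenvalues of A^T A are ≈ 23.3381, 46.6619 (all ≥ 0, as they must be for A^T A). The largest is λ_max = (70 + sqrt(544))/2 ≈ 46.6619, hence ||A||_2 = sqrt(λ_max) = sqrt((70 + sqrt(544))/2) ≈ 6.831.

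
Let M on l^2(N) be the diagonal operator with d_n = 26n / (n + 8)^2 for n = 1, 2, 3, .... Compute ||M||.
||M|| = 13/16 (attained at n = 8)

For M diagonal, ||M|| = sup_n |d_n|. Treat f(x) = 26x / (x + 8)^2 for real x > 0. By the quotient rule, f'(x) = 26(8 - x)/(x + 8)^3, which is positive for x < 8 and negative for x > 8. So f has a unique maximum at x = 8, and since 8 is a positive integer, the supremum over n ≥ 1 is attained at n = 8: d_8 = 26·8/(8 + 8)^2 = 26·8/256 = 13/16. Hence ||M|| = 13/16.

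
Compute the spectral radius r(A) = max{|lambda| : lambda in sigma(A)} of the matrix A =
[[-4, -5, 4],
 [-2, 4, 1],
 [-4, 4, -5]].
r(A) ≈ 6.1959

The eigenvalues of A are the roots of its characteristic polynomial. With M = A (coefficients from the trace, the sum of principal 2x2 minors, and det A):
  p(λ) = det(λ I - M) = λ^3 + 5λ^2 - 14λ - 198.
No integer candidate from the rational root theorem (±divisors of 198) is a root, so the roots are irrational. The cubic discriminant is Δ = -694152 < 0, so there is one real root and a complex-conjugate pair. p(5) = -18 and p(6) = 114 have opposite signs, so a root lies in (5, 6); Newton's method refines it to λ ≈ 5.1576. Dividing out (λ - (5.1576)) leaves approximately λ^2 + 10.1576λ + 38.3896. For λ^2 + 10.1576λ + 38.3896 the discriminant is -50.3805. It is negative, so the remaining roots are the complex-conjugate pair λ ≈ -5.0788 ± 3.549i. Their product equals the constant term, so |λ|^2 ≈ 38.3896 and |λ| ≈ 6.1959.
Thus the eigenvalues (to 4 decimals) are 5.1576 (modulus 5.1576); -5.0788 ± 3.549i (modulus 6.1959). The spectral radius is the largest modulus: r(A) ≈ 6.1959. (Cross-check: r(A) ≤ ||A||_2 ≈ 9.3086; equality holds whenever A is normal, though it can also hold for some non-normal A.)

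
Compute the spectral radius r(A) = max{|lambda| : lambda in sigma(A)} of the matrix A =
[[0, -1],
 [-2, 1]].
r(A) = 2

The eigenvalues of A are the roots of its characteristic polynomial. With M = A (coefficients from the trace and determinant):
  p(λ) = det(λ I - M) = λ^2 - λ - 2.
For λ^2 - λ - 2 the discriminant is 9. It is a perfect square (3^2), so the roots are rational: λ = (1 ± 3)/2 = 2, -1.
Thus the eigenvalues (to 4 decimals) are 2 (modulus 2); -1 (modulus 1). The spectral radius is the largest modulus: r(A) = 2. (Cross-check: r(A) ≤ ||A||_2 ≈ 2.2882; equality holds whenever A is normal, though it can also hold for some non-normal A.)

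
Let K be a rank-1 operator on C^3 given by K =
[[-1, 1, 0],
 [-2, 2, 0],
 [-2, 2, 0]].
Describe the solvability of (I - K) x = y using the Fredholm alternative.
(I - K) is singular (det(I - K) = 0, i.e. 1 ∈ sigma(K)). (I - K) x = y is solvable iff y ⊥ ker((I - K)^*) = span{(-1, 1, 0)}, i.e. iff -y_1 + y_2 = 0. When solvable, the solutions are x = y + c·(1, 2, 2), c arbitrary (ker(I - K) = span{(1, 2, 2)}, dimension 1).

K has rank 1, so it is an outer product K = u v^T: every row of K is a multiple of one row vector. Reading off the entries, u = (1, 2, 2) and v = (-1, 1, 0) (row i of K equals u_i·v^T). A rank-one matrix u v^T satisfies K u = u (v·u) and kills the (2)-dimensional subspace v^⊥, so its characteristic polynomial is lambda^2 (lambda - v·u) with v·u = tr K = 1. Hence the eigenvalues of I - K are 1 (multiplicity 2) and 1 - (1) = 0, so det(I - K) = 0. (Direct check: I - K =
[[2, -1, 0],
 [2, -1, 0],
 [2, -2, 1]]
has determinant 0.) So 1 is an eigenvalue of K and (I - K) is not invertible. The finite-dimensional Fredholm alternative says: either (I - K) is invertible, or ker(I - K) ≠ {0} and then range(I - K) = ker((I - K)^*)^⊥, with dim ker(I - K) = dim ker((I - K)^*). We are in the second case, so we need both kernels. Kernel of I - K: (I - K) u = u - u (v·u) = u - u = 0, so ker(I - K) = span{u} = span{(1, 2, 2)} (it is exactly 1-dimensional because rank(I - K) = 2). Kernel of the adjoint: K is real, so (I - K)^* = I - K^T = I - v u^T, and (I - v u^T) v = v - v (u·v) = 0; hence ker((I - K)^*) = span{v} = span{(-1, 1, 0)}. Therefore (I - K) x = y is solvable iff <y, v> = 0, i.e. iff -y_1 + y_2 = 0. When this holds, K y = u (v·y) = 0, so (I - K) y = y and x = y is a particular solution; the full solution set is the line x = y + c·u = y + c·(1, 2, 2), c ∈ C.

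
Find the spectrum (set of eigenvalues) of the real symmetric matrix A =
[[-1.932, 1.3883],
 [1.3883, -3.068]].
sigma(A) ≈ {-4, -1}

A is real symmetric, so its spectrum consists of real eigenvalues. Expanding the characteristic polynomial of the displayed matrix gives
  det(λ I - A) = p(λ) = λ^2 + (5)λ + (4).
Solving p(λ) = 0 yields eigenvalues ≈ -4, -1. (A is shown rounded to 4 decimals, so these recover the underlying integer eigenvalues to within that precision.)
Verification: the trace of A = -5 equals the sum of eigenvalues -5, and det(A) ≈ 4.0000 matches the eigenvalue product 4.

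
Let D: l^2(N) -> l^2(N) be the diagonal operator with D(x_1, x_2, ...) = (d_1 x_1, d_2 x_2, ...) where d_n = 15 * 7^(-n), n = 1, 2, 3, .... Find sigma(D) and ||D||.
sigma(D) = {15 * 7^(-n) : n ≥ 1} ∪ {0}; ||D|| = 15/7

A bounded diagonal operator on l^2 with diagonal entries d_n has spectrum equal to the closure of {d_n : n ≥ 1}: every d_n is an eigenvalue (with eigenvector e_n), so {d_n} ⊂ sigma(D); the spectrum is closed, so its closure is too; and for lambda not in the closure, (D - lambda I) has bounded inverse (the diagonal entries 1/(d_n - lambda) are bounded). For our sequence d_n = 15 * 7^(-n), n = 1, 2, 3, ...:
  - {d_n} = {15 * 7^(-n) : n ≥ 1}; the only limit point is 0
  - closure = {15 * 7^(-n) : n ≥ 1} ∪ {0}
For the norm: a diagonal operator has ||D|| = sup_n |d_n|. Here d_n = 15 * 7^(-n) is positive and decreasing, so sup_n |d_n| = d_1 = 15/7. So ||D|| = 15/7.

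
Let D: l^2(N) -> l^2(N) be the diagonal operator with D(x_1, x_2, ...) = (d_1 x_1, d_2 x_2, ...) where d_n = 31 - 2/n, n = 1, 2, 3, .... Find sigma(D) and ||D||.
sigma(D) = {31 - 2/n : n ≥ 1} ∪ {31}; ||D|| = 31

A bounded diagonal operator on l^2 with diagonal entries d_n has spectrum equal to the closure of {d_n : n ≥ 1}: every d_n is an eigenvalue (with eigenvector e_n), so {d_n} ⊂ sigma(D); the spectrum is closed, so its closure is too; and for lambda not in the closure, (D - lambda I) has bounded inverse (the diagonal entries 1/(d_n - lambda) are bounded). For our sequence d_n = 31 - 2/n, n = 1, 2, 3, ...:
  - {d_n} = {31 - 2/n : n ≥ 1}; the only limit point is 31
  - closure = {31 - 2/n : n ≥ 1} ∪ {31}
For the norm: a diagonal operator has ||D|| = sup_n |d_n|. Here d_n = 31 - 2/n increases monotonically from d_1 = 29 toward 31, with all terms in [29, 31); so sup_n |d_n| = 31 (the supremum is the limit, not attained). So ||D|| = 31.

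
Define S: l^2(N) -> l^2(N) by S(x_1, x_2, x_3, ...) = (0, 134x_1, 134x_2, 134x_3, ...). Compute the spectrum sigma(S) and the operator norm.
sigma(S) = closed disk {z in C : |z| ≤ 134}; ||S|| = 134

Note S = 134·U where U is the unit right shift (U x)_k = x_{k-1} (with x_0 := 0); so ||S|| = 134||U|| and sigma(S) = 134·sigma(U). ||S x||^2 = sum_{k≥1} |134x_k|^2 = 17956||x||^2, so ||S|| = 134 and sigma(S) ⊂ {|z| ≤ 134}. For any |lambda| < 134, the equation (S - lambda I) x = 0 forces x_1 = 0, then 134x_k = lambda x_{k+1} ⇒ x = 0, so S has no eigenvalues. But (S - lambda I) is not surjective for |lambda| < 134: solving (S - lambda I) x = e_1 would require x_n proportional to (lambda/134)^(-n), which is not in l^2. So every |lambda| < 134 lies in the residual spectrum. The boundary |lambda| = 134 is in the approximate point spectrum (the spectrum is closed). Hence sigma(S) is the closed disk of radius 134.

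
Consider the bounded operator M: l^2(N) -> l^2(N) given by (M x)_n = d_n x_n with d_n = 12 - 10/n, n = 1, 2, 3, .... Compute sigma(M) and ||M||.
sigma(M) = {12 - 10/n : n ≥ 1} ∪ {12}; ||M|| = 12

A bounded diagonal operator on l^2 with diagonal entries d_n has spectrum equal to the closure of {d_n : n ≥ 1}: every d_n is an eigenvalue (with eigenvector e_n), so {d_n} ⊂ sigma(M); the spectrum is closed, so its closure is too; and for lambda not in the closure, (M - lambda I) has bounded inverse (the diagonal entries 1/(d_n - lambda) are bounded). For our sequence d_n = 12 - 10/n, n = 1, 2, 3, ...:
  - {d_n} = {12 - 10/n : n ≥ 1}; the only limit point is 12
  - closure = {12 - 10/n : n ≥ 1} ∪ {12}
For the norm: a diagonal operator has ||M|| = sup_n |d_n|. Here d_n = 12 - 10/n increases monotonically from d_1 = 2 toward 12, with all terms in [2, 12); so sup_n |d_n| = 12 (the supremum is the limit, not attained). So ||M|| = 12.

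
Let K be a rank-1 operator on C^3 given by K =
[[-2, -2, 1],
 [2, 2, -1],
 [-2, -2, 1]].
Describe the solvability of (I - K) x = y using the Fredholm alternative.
(I - K) is singular (det(I - K) = 0, i.e. 1 ∈ sigma(K)). (I - K) x = y is solvable iff y ⊥ ker((I - K)^*) = span{(-2, -2, 1)}, i.e. iff -2y_1 - 2y_2 + y_3 = 0. When solvable, the solutions are x = y + c·(1, -1, 1), c arbitrary (ker(I - K) = span{(1, -1, 1)}, dimension 1).

K has rank 1, so it is an outer product K = u v^T: every row of K is a multiple of one row vector. Reading off the entries, u = (1, -1, 1) and v = (-2, -2, 1) (row i of K equals u_i·v^T). A rank-one matrix u v^T satisfies K u = u (v·u) and kills the (2)-dimensional subspace v^⊥, so its characteristic polynomial is lambda^2 (lambda - v·u) with v·u = tr K = 1. Hence the eigenvalues of I - K are 1 (multiplicity 2) and 1 - (1) = 0, so det(I - K) = 0. (Direct check: I - K =
[[3, 2, -1],
 [-2, -1, 1],
 [2, 2, 0]]
has determinant 0.) So 1 is an eigenvalue of K and (I - K) is not invertible. The finite-dimensional Fredholm alternative says: either (I - K) is invertible, or ker(I - K) ≠ {0} and then range(I - K) = ker((I - K)^*)^⊥, with dim ker(I - K) = dim ker((I - K)^*). We are in the second case, so we need both kernels. Kernel of I - K: (I - K) u = u - u (v·u) = u - u = 0, so ker(I - K) = span{u} = span{(1, -1, 1)} (it is exactly 1-dimensional because rank(I - K) = 2). Kernel of the adjoint: K is real, so (I - K)^* = I - K^T = I - v u^T, and (I - v u^T) v = v - v (u·v) = 0; hence ker((I - K)^*) = span{v} = span{(-2, -2, 1)}. Therefore (I - K) x = y is solvable iff <y, v> = 0, i.e. iff -2y_1 - 2y_2 + y_3 = 0. When this holds, K y = u (v·y) = 0, so (I - K) y = y and x = y is a particular solution; the full solution set is the line x = y + c·u = y + c·(1, -1, 1), c ∈ C.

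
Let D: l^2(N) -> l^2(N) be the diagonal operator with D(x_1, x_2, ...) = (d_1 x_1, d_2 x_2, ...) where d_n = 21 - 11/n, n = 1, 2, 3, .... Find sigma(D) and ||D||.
sigma(D) = {21 - 11/n : n ≥ 1} ∪ {21}; ||D|| = 21

A bounded diagonal operator on l^2 with diagonal entries d_n has spectrum equal to the closure of {d_n : n ≥ 1}: every d_n is an eigenvalue (with eigenvector e_n), so {d_n} ⊂ sigma(D); the spectrum is closed, so its closure is too; and for lambda not in the closure, (D - lambda I) has bounded inverse (the diagonal entries 1/(d_n - lambda) are bounded). For our sequence d_n = 21 - 11/n, n = 1, 2, 3, ...:
  - {d_n} = {21 - 11/n : n ≥ 1}; the only limit point is 21
  - closure = {21 - 11/n : n ≥ 1} ∪ {21}
For the norm: a diagonal operator has ||D|| = sup_n |d_n|. Here d_n = 21 - 11/n increases monotonically from d_1 = 10 toward 21, with all terms in [10, 21); so sup_n |d_n| = 21 (the supremum is the limit, not attained). So ||D|| = 21.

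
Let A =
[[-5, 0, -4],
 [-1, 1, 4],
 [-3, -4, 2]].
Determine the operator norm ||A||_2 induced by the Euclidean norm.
||A||_2 ≈ 6.8139 (= sqrt(largest eigenvalue of A^T A))

||A||_2 = sigma_max(A) = sqrt(lambda_max(A^T A)). Form the symmetric matrix M = A^T A =
[[35, 11, 10],
 [11, 17, -4],
 [10, -4, 36]].
Its characteristic polynomial (trace, sum of principal 2x2 minors, determinant of M give the coefficients) is
  p(λ) = det(λ I - M) = λ^3 - 88λ^2 + 2230λ - 13924.
No integer candidate from the rational root theorem (±divisors of 13924) is a root, so the roots are irrational. The cubic discriminant is Δ = 145928816 > 0, so there are three distinct real roots. p(9) = -253 and p(10) = 576 have opposite signs, so a root lies in (9, 10); Newton's method refines it to λ ≈ 9.2903. p(32) = 92 and p(33) = -229 have opposite signs, so a root lies in (32, 33); Newton's method refines it to λ ≈ 32.2808. p(46) = -216 and p(47) = 317 have opposite signs, so a root lies in (46, 47); Newton's method refines it to λ ≈ 46.4289. Check (Vieta): the three roots sum to 88, matching tr M = 88.
So the eigenvalues of A^T A are ≈ 9.2903, 32.2808, 46.4289 (all ≥ 0, as they must be for A^T A). The largest is λ_max ≈ 46.4289, hence ||A||_2 = sqrt(λ_max) ≈ 6.8139.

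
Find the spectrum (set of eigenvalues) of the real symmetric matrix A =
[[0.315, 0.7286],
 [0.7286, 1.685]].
sigma(A) ≈ {0, 2}

A is real symmetric, so its spectrum consists of real eigenvalues. Expanding the characteristic polynomial of the displayed matrix gives
  det(λ I - A) = p(λ) = λ^2 + (-2)λ + (0).
Solving p(λ) = 0 yields eigenvalues ≈ 0, 2. (A is shown rounded to 4 decimals, so these recover the underlying integer eigenvalues to within that precision.)
Verification: the trace of A = 2 equals the sum of eigenvalues 2, and det(A) ≈ -0.0001 matches the eigenvalue product 0.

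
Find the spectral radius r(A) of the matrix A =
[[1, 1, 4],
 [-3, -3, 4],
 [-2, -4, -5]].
r(A) ≈ 6.3407

The eigenvalues of A are the roots of its characteristic polynomial. With M = A (coefficients from the trace, the sum of principal 2x2 minors, and det A):
  p(λ) = det(λ I - M) = λ^3 + 7λ^2 + 34λ - 32.
No integer candidate from the rational root theorem (±divisors of 32) is a root, so the roots are irrational. The cubic discriminant is Δ = -221404 < 0, so there is one real root and a complex-conjugate pair. p(0) = -32 and p(1) = 10 have opposite signs, so a root lies in (0, 1); Newton's method refines it to λ ≈ 0.7959. Dividing out (λ - (0.7959)) leaves approximately λ^2 + 7.7959λ + 40.2049. For λ^2 + 7.7959λ + 40.2049 the discriminant is -100.0434. It is negative, so the remaining roots are the complex-conjugate pair λ ≈ -3.898 ± 5.0011i. Their product equals the constant term, so |λ|^2 ≈ 40.2049 and |λ| ≈ 6.3407.
Thus the eigenvalues (to 4 decimals) are 0.7959 (modulus 0.7959); -3.898 ± 5.0011i (modulus 6.3407). The spectral radius is the largest modulus: r(A) ≈ 6.3407. (Cross-check: r(A) ≤ ||A||_2 ≈ 7.9071; equality holds whenever A is normal, though it can also hold for some non-normal A.)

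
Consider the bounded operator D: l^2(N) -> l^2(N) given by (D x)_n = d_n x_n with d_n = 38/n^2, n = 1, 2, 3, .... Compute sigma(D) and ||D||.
sigma(D) = {38/n^2 : n ≥ 1} ∪ {0}; ||D|| = 38

A bounded diagonal operator on l^2 with diagonal entries d_n has spectrum equal to the closure of {d_n : n ≥ 1}: every d_n is an eigenvalue (with eigenvector e_n), so {d_n} ⊂ sigma(D); the spectrum is closed, so its closure is too; and for lambda not in the closure, (D - lambda I) has bounded inverse (the diagonal entries 1/(d_n - lambda) are bounded). For our sequence d_n = 38/n^2, n = 1, 2, 3, ...:
  - {d_n} = {38/n^2 : n ≥ 1}; the only limit point is 0
  - closure = {38/n^2 : n ≥ 1} ∪ {0}
For the norm: a diagonal operator has ||D|| = sup_n |d_n|. Here d_n = 38/n^2 is positive and decreasing, so sup_n |d_n| = d_1 = 38. So ||D|| = 38.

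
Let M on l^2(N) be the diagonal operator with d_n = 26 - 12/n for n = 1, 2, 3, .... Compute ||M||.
||M|| = 26

For a diagonal operator on l^2 with entries d_n, ||M|| = sup_n |d_n|. Here d_1 = 14, d_2 = 20, ..., and d_n = 26 - 12/n increases monotonically toward 26. All terms lie in [14, 26), so |d_n| = d_n and the supremum is the limit 26, which is not attained by any individual d_n. Hence ||M|| = 26.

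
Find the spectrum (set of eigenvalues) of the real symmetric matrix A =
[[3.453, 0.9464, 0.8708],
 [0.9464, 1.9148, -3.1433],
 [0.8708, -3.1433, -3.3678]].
sigma(A) ≈ {-5, 3, 4}

A is real symmetric, so its spectrum consists of real eigenvalues. Expanding the characteristic polynomial of the displayed matrix gives
  det(λ I - A) = p(λ) = λ^3 + (-2)λ^2 + (-23)λ + (60).
Solving p(λ) = 0 yields eigenvalues ≈ -5, 3, 4. (A is shown rounded to 4 decimals, so these recover the underlying integer eigenvalues to within that precision.)
Verification: the trace of A = 2 equals the sum of eigenvalues 2, and det(A) ≈ -60.0005 matches the eigenvalue product -60.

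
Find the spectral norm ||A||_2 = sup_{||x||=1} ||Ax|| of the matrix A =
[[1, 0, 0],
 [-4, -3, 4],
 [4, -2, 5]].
||A||_2 ≈ 7.2941 (= sqrt(largest eigenvalue of A^T A))

||A||_2 = sigma_max(A) = sqrt(lambda_max(A^T A)). Form the symmetric matrix M = A^T A =
[[33, 4, 4],
 [4, 13, -22],
 [4, -22, 41]].
Its characteristic polynomial (trace, sum of principal 2x2 minors, determinant of M give the coefficients) is
  p(λ) = det(λ I - M) = λ^3 - 87λ^2 + 1799λ - 49.
No integer candidate from the rational root theorem (±divisors of 49) is a root, so the roots are irrational. The cubic discriminant is Δ = 1216090624 > 0, so there are three distinct real roots. p(0) = -49 and p(1) = 1664 have opposite signs, so a root lies in (0, 1); Newton's method refines it to λ ≈ 0.0273. p(33) = 512 and p(34) = -151 have opposite signs, so a root lies in (33, 34); Newton's method refines it to λ ≈ 33.7686. p(53) = -208 and p(54) = 869 have opposite signs, so a root lies in (53, 54); Newton's method refines it to λ ≈ 53.2042. Check (Vieta): the three roots sum to 87, matching tr M = 87.
So the eigenvalues of A^T A are ≈ 0.0273, 33.7686, 53.2042 (all ≥ 0, as they must be for A^T A). The largest is λ_max ≈ 53.2042, hence ||A||_2 = sqrt(λ_max) ≈ 7.2941.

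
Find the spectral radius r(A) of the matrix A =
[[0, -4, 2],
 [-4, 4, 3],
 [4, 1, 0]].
r(A) ≈ 6.0591

The eigenvalues of A are the roots of its characteristic polynomial. With M = A (coefficients from the trace, the sum of principal 2x2 minors, and det A):
  p(λ) = det(λ I - M) = λ^3 - 4λ^2 - 27λ + 88.
No integer candidate from the rational root theorem (±divisors of 88) is a root, so the roots are irrational. The cubic discriminant is Δ = 74908 > 0, so there are three distinct real roots. p(-5) = -2 and p(-4) = 68 have opposite signs, so a root lies in (-5, -4); Newton's method refines it to λ ≈ -4.9772. p(2) = 26 and p(3) = -2 have opposite signs, so a root lies in (2, 3); Newton's method refines it to λ ≈ 2.918. p(6) = -2 and p(7) = 46 have opposite signs, so a root lies in (6, 7); Newton's method refines it to λ ≈ 6.0591. Check (Vieta): the three roots sum to 4, matching tr M = 4.
Thus the eigenvalues (to 4 decimals) are -4.9772 (modulus 4.9772); 2.918 (modulus 2.918); 6.0591 (modulus 6.0591). The spectral radius is the largest modulus: r(A) ≈ 6.0591. (Cross-check: r(A) ≤ ||A||_2 ≈ 6.9427; equality holds whenever A is normal, though it can also hold for some non-normal A.)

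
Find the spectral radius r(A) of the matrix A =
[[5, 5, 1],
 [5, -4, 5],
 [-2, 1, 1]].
r(A) ≈ 7.0846

The eigenvalues of A are the roots of its characteristic polynomial. With M = A (coefficients from the trace, the sum of principal 2x2 minors, and det A):
  p(λ) = det(λ I - M) = λ^3 - 2λ^2 - 47λ + 123.
No integer candidate from the rational root theorem (±divisors of 123) is a root, so the roots are irrational. The cubic discriminant is Δ = 227697 > 0, so there are three distinct real roots. p(-8) = -141 and p(-7) = 11 have opposite signs, so a root lies in (-8, -7); Newton's method refines it to λ ≈ -7.0846. p(2) = 29 and p(3) = -9 have opposite signs, so a root lies in (2, 3); Newton's method refines it to λ ≈ 2.7337. p(6) = -15 and p(7) = 39 have opposite signs, so a root lies in (6, 7); Newton's method refines it to λ ≈ 6.351. Check (Vieta): the three roots sum to 2, matching tr M = 2.
Thus the eigenvalues (to 4 decimals) are -7.0846 (modulus 7.0846); 2.7337 (modulus 2.7337); 6.351 (modulus 6.351). The spectral radius is the largest modulus: r(A) ≈ 7.0846. (Cross-check: r(A) ≤ ||A||_2 ≈ 8.5122; equality holds whenever A is normal, though it can also hold for some non-normal A.)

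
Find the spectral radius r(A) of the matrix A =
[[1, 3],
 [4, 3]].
r(A) = (4 + sqrt(52))/2 ≈ 5.6056

The eigenvalues of A are the roots of its characteristic polynomial. With M = A (coefficients from the trace and determinant):
  p(λ) = det(λ I - M) = λ^2 - 4λ - 9.
For λ^2 - 4λ - 9 the discriminant is 52. It is nonnegative but not a perfect square, so the roots are real and irrational: λ = (4 ± sqrt(52))/2 ≈ 5.6056, -1.6056.
Thus the eigenvalues (to 4 decimals) are 5.6056 (modulus 5.6056); -1.6056 (modulus 1.6056). The spectral radius is the largest modulus: r(A) = (4 + sqrt(52))/2 ≈ 5.6056. (Cross-check: r(A) ≤ ||A||_2 ≈ 5.7016; equality holds whenever A is normal, though it can also hold for some non-normal A.)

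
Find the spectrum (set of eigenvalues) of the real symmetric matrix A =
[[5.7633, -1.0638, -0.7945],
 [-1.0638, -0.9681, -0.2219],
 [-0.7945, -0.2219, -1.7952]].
sigma(A) ≈ {-2, -1, 6}

A is real symmetric, so its spectrum consists of real eigenvalues. Expanding the characteristic polynomial of the displayed matrix gives
  det(λ I - A) = p(λ) = λ^3 + (-3)λ^2 + (-16)λ + (-12).
Solving p(λ) = 0 yields eigenvalues ≈ -2, -1, 6. (A is shown rounded to 4 decimals, so these recover the underlying integer eigenvalues to within that precision.)
Verification: the trace of A = 3 equals the sum of eigenvalues 3, and det(A) ≈ 12.0000 matches the eigenvalue product 12.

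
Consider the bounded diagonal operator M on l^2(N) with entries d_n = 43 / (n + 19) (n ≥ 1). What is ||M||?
||M|| = 43/20 (attained at n = 1)

For M diagonal, ||M|| = sup_n |d_n| = sup_n 43/(n + 19). This is positive and strictly decreasing in n, so the supremum is attained at n = 1: d_1 = 43/(1 + 19) = 43/20. Hence ||M|| = 43/20.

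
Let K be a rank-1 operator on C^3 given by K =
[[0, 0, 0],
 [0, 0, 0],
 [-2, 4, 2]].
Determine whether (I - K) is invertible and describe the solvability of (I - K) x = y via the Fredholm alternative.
(I - K) is invertible (det(I - K) = -1 ≠ 0), so for every y in C^3 the equation (I - K) x = y has a unique solution.

K has rank 1, so it is an outer product K = u v^T: every row of K is a multiple of one row vector. Reading off the entries, u = (0, 0, -2) and v = (1, -2, -1) (row i of K equals u_i·v^T). A rank-one matrix u v^T satisfies K u = u (v·u) and kills the (2)-dimensional subspace v^⊥, so its characteristic polynomial is lambda^2 (lambda - v·u) with v·u = tr K = 2. Hence the eigenvalues of I - K are 1 (multiplicity 2) and 1 - (2) = -1, so det(I - K) = -1. (Direct check: I - K =
[[1, 0, 0],
 [0, 1, 0],
 [2, -4, -1]]
has determinant -1.) The finite-dimensional Fredholm alternative says: either (I - K) is invertible, or ker(I - K) ≠ {0} and then range(I - K) = ker((I - K)^*)^⊥, with dim ker(I - K) = dim ker((I - K)^*). Since det(I - K) ≠ 0, 1 is not an eigenvalue of K and ker(I - K) = {0}, so we are in the first case: for every y there is a unique x = (I - K)^(-1) y. Explicitly, by the Sherman–Morrison formula, (I - u v^T)^(-1) = I + u v^T/(1 - v·u), i.e. (I - K)^(-1) = I - K.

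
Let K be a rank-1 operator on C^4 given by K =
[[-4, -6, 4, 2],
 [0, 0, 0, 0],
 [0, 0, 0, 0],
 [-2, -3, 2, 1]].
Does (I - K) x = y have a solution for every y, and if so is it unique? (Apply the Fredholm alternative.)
(I - K) is invertible (det(I - K) = 4 ≠ 0), so for every y in C^4 the equation (I - K) x = y has a unique solution.

K has rank 1, so it is an outer product K = u v^T: every row of K is a multiple of one row vector. Reading off the entries, u = (-2, 0, 0, -1) and v = (2, 3, -2, -1) (row i of K equals u_i·v^T). A rank-one matrix u v^T satisfies K u = u (v·u) and kills the (3)-dimensional subspace v^⊥, so its characteristic polynomial is lambda^3 (lambda - v·u) with v·u = tr K = -3. Hence the eigenvalues of I - K are 1 (multiplicity 3) and 1 - (-3) = 4, so det(I - K) = 4. (Direct check: I - K =
[[5, 6, -4, -2],
 [0, 1, 0, 0],
 [0, 0, 1, 0],
 [2, 3, -2, 0]]
has determinant 4.) The finite-dimensional Fredholm alternative says: either (I - K) is invertible, or ker(I - K) ≠ {0} and then range(I - K) = ker((I - K)^*)^⊥, with dim ker(I - K) = dim ker((I - K)^*). Since det(I - K) ≠ 0, 1 is not an eigenvalue of K and ker(I - K) = {0}, so we are in the first case: for every y there is a unique x = (I - K)^(-1) y. Explicitly, by the Sherman–Morrison formula, (I - u v^T)^(-1) = I + u v^T/(1 - v·u), i.e. (I - K)^(-1) = I + K/(4).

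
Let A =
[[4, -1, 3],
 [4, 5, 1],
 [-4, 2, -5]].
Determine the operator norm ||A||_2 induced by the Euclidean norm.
||A||_2 ≈ 8.8377 (= sqrt(largest eigenvalue of A^T A))

||A||_2 = sigma_max(A) = sqrt(lambda_max(A^T A)). Form the symmetric matrix M = A^T A =
[[48, 8, 36],
 [8, 30, -8],
 [36, -8, 35]].
Its characteristic polynomial (trace, sum of principal 2x2 minors, determinant of M give the coefficients) is
  p(λ) = det(λ I - M) = λ^3 - 113λ^2 + 2746λ - 1600.
No integer candidate from the rational root theorem (±divisors of 1600) is a root, so the roots are irrational. The cubic discriminant is Δ = 13092742660 > 0, so there are three distinct real roots. p(0) = -1600 and p(1) = 1034 have opposite signs, so a root lies in (0, 1); Newton's method refines it to λ ≈ 0.5973. p(34) = 440 and p(35) = -1040 have opposite signs, so a root lies in (34, 35); Newton's method refines it to λ ≈ 34.2987. p(78) = -352 and p(79) = 3140 have opposite signs, so a root lies in (78, 79); Newton's method refines it to λ ≈ 78.1041. Check (Vieta): the three roots sum to 113, matching tr M = 113.
So the eigenvalues of A^T A are ≈ 0.5973, 34.2987, 78.1041 (all ≥ 0, as they must be for A^T A). The largest is λ_max ≈ 78.1041, hence ||A||_2 = sqrt(λ_max) ≈ 8.8377.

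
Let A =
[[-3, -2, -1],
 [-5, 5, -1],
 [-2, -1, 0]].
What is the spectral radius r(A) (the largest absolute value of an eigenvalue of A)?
r(A) ≈ 6.1374

The eigenvalues of A are the roots of its characteristic polynomial. With M = A (coefficients from the trace, the sum of principal 2x2 minors, and det A):
  p(λ) = det(λ I - M) = λ^3 - 2λ^2 - 28λ + 16.
No integer candidate from the rational root theorem (±divisors of 16) is a root, so the roots are irrational. The cubic discriminant is Δ = 100672 > 0, so there are three distinct real roots. p(-5) = -19 and p(-4) = 32 have opposite signs, so a root lies in (-5, -4); Newton's method refines it to λ ≈ -4.6929. p(0) = 16 and p(1) = -13 have opposite signs, so a root lies in (0, 1); Newton's method refines it to λ ≈ 0.5555. p(6) = -8 and p(7) = 65 have opposite signs, so a root lies in (6, 7); Newton's method refines it to λ ≈ 6.1374. Check (Vieta): the three roots sum to 2, matching tr M = 2.
Thus the eigenvalues (to 4 decimals) are -4.6929 (modulus 4.6929); 0.5555 (modulus 0.5555); 6.1374 (modulus 6.1374). The spectral radius is the largest modulus: r(A) ≈ 6.1374. (Cross-check: r(A) ≤ ||A||_2 ≈ 7.2644; equality holds whenever A is normal, though it can also hold for some non-normal A.)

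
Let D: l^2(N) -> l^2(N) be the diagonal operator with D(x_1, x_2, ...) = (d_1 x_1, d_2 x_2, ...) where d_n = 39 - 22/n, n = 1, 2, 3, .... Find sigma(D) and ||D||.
sigma(D) = {39 - 22/n : n ≥ 1} ∪ {39}; ||D|| = 39

A bounded diagonal operator on l^2 with diagonal entries d_n has spectrum equal to the closure of {d_n : n ≥ 1}: every d_n is an eigenvalue (with eigenvector e_n), so {d_n} ⊂ sigma(D); the spectrum is closed, so its closure is too; and for lambda not in the closure, (D - lambda I) has bounded inverse (the diagonal entries 1/(d_n - lambda) are bounded). For our sequence d_n = 39 - 22/n, n = 1, 2, 3, ...:
  - {d_n} = {39 - 22/n : n ≥ 1}; the only limit point is 39
  - closure = {39 - 22/n : n ≥ 1} ∪ {39}
For the norm: a diagonal operator has ||D|| = sup_n |d_n|. Here d_n = 39 - 22/n increases monotonically from d_1 = 17 toward 39, with all terms in [17, 39); so sup_n |d_n| = 39 (the supremum is the limit, not attained). So ||D|| = 39.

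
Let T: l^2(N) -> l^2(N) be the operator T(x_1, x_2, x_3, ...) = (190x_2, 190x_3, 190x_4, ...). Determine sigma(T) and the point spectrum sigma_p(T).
sigma(T) = closed disk {z in C : |z| ≤ 190}; sigma_p(T) = open disk {z in C : |z| < 190}

Note T = 190·V where V is the unit left shift (V x)_k = x_{k+1}; so sigma(T) = 190·sigma(V) and ||T|| = 190||V||. ||T x||^2 = 36100sum_{k≥2} |x_k|^2 ≤ 36100||x||^2, with equality on {x : x_1 = 0}, so ||T|| = 190. For any lambda with |lambda| < 190, set r = lambda/190 (|r| < 1); the vector x = (1, r, r^2, ...) is in l^2 and satisfies T x = 190(r, r^2, ...) = lambda x, so lambda is an eigenvalue. On the boundary |lambda| = 190 the geometric series diverges, so no l^2 eigenvector exists, but these lambda lie in the approximate point spectrum. Hence sigma(T) is the closed disk of radius 190 and sigma_p(T) is the open disk.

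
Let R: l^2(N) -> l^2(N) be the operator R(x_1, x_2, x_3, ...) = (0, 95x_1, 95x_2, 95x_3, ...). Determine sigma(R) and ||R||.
sigma(R) = closed disk {z in C : |z| ≤ 95}; ||R|| = 95

Note R = 95·U where U is the unit right shift (U x)_k = x_{k-1} (with x_0 := 0); so ||R|| = 95||U|| and sigma(R) = 95·sigma(U). ||R x||^2 = sum_{k≥1} |95x_k|^2 = 9025||x||^2, so ||R|| = 95 and sigma(R) ⊂ {|z| ≤ 95}. For any |lambda| < 95, the equation (R - lambda I) x = 0 forces x_1 = 0, then 95x_k = lambda x_{k+1} ⇒ x = 0, so R has no eigenvalues. But (R - lambda I) is not surjective for |lambda| < 95: solving (R - lambda I) x = e_1 would require x_n proportional to (lambda/95)^(-n), which is not in l^2. So every |lambda| < 95 lies in the residual spectrum. The boundary |lambda| = 95 is in the approximate point spectrum (the spectrum is closed). Hence sigma(R) is the closed disk of radius 95.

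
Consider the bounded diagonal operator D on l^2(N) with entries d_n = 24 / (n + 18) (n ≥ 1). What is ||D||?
||D|| = 24/19 (attained at n = 1)

For D diagonal, ||D|| = sup_n |d_n| = sup_n 24/(n + 18). This is positive and strictly decreasing in n, so the supremum is attained at n = 1: d_1 = 24/(1 + 18) = 24/19. Hence ||D|| = 24/19.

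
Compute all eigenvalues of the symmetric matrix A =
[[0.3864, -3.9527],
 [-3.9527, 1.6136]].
sigma(A) ≈ {-3, 5}

A is real symmetric, so its spectrum consists of real eigenvalues. Expanding the characteristic polynomial of the displayed matrix gives
  det(λ I - A) = p(λ) = λ^2 + (-2)λ + (-15).
Solving p(λ) = 0 yields eigenvalues ≈ -3, 5. (A is shown rounded to 4 decimals, so these recover the underlying integer eigenvalues to within that precision.)
Verification: the trace of A = 2 equals the sum of eigenvalues 2, and det(A) ≈ -15.0003 matches the eigenvalue product -15.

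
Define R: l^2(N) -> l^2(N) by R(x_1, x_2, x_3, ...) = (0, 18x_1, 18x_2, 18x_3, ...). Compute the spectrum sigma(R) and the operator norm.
sigma(R) = closed disk {z in C : |z| ≤ 18}; ||R|| = 18

Note R = 18·U where U is the unit right shift (U x)_k = x_{k-1} (with x_0 := 0); so ||R|| = 18||U|| and sigma(R) = 18·sigma(U). ||R x||^2 = sum_{k≥1} |18x_k|^2 = 324||x||^2, so ||R|| = 18 and sigma(R) ⊂ {|z| ≤ 18}. For any |lambda| < 18, the equation (R - lambda I) x = 0 forces x_1 = 0, then 18x_k = lambda x_{k+1} ⇒ x = 0, so R has no eigenvalues. But (R - lambda I) is not surjective for |lambda| < 18: solving (R - lambda I) x = e_1 would require x_n proportional to (lambda/18)^(-n), which is not in l^2. So every |lambda| < 18 lies in the residual spectrum. The boundary |lambda| = 18 is in the approximate point spectrum (the spectrum is closed). Hence sigma(R) is the closed disk of radius 18.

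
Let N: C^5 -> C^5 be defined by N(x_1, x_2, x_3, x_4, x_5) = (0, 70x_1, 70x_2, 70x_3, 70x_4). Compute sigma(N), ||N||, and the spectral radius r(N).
sigma(N) = {0}; ||N|| = 70; r(N) = 0. (N is nilpotent with N^5 = 0.)

On C^5, N is a strictly lower-triangular matrix with 70 on the subdiagonal and zeros elsewhere, so its characteristic polynomial is lambda^5 and every eigenvalue is 0: sigma(N) = {0}. For the operator norm, N e_i = 70e_{i+1} for i = 1, ..., 4 and N e_5 = 0, so the singular values of N are 70 (with multiplicity 4) and 0; hence ||N|| = 70. The spectral radius r(N) = max|lambda| = 0. Note ||N|| > r(N) — characteristic of non-normal nilpotent operators. Indeed N^5 = 0.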